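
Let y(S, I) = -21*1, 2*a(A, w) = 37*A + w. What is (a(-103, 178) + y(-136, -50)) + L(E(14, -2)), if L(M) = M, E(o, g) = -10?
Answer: -3695/2 ≈ -1847.5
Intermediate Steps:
a(A, w) = w/2 + 37*A/2 (a(A, w) = (37*A + w)/2 = (w + 37*A)/2 = w/2 + 37*A/2)
y(S, I) = -21
(a(-103, 178) + y(-136, -50)) + L(E(14, -2)) = (((1/2)*178 + (37/2)*(-103)) - 21) - 10 = ((89 - 3811/2) - 21) - 10 = (-3633/2 - 21) - 10 = -3675/2 - 10 = -3695/2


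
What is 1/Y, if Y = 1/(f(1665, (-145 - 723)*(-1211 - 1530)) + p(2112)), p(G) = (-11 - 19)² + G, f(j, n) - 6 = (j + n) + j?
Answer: 2385536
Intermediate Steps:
f(j, n) = 6 + n + 2*j (f(j, n) = 6 + ((j + n) + j) = 6 + (n + 2*j) = 6 + n + 2*j)
p(G) = 900 + G (p(G) = (-30)² + G = 900 + G)
Y = 1/2385536 (Y = 1/((6 + (-145 - 723)*(-1211 - 1530) + 2*1665) + (900 + 2112)) = 1/((6 - 868*(-2741) + 3330) + 3012) = 1/((6 + 2379188 + 3330) + 3012) = 1/(2382524 + 3012) = 1/2385536 ≈ 4.1919e-7)
1/Y = 1/(1/2385536) = 2385536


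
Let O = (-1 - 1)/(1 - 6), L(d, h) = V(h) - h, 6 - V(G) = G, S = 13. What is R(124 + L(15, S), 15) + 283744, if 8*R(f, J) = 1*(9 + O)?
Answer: 11349807/40 ≈ 2.8375e+5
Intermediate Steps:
V(G) = 6 - G
L(d, h) = 6 - 2*h (L(d, h) = (6 - h) - h = 6 - 2*h)
O = ⅖ (O = -2/(-5) = -2*(-⅕) = ⅖ ≈ 0.40000)
R(f, J) = 47/40 (R(f, J) = (1*(9 + ⅖))/8 = (1*(47/5))/8 = (⅛)*(47/5) = 47/40)
R(124 + L(15, S), 15) + 283744 = 47/40 + 283744 = 11349807/40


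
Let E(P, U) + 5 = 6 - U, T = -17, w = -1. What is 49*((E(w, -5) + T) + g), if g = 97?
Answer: 4214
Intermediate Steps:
E(P, U) = 1 - U (E(P, U) = -5 + (6 - U) = 1 - U)
49*((E(w, -5) + T) + g) = 49*(((1 - 1*(-5)) - 17) + 97) = 49*(((1 + 5) - 17) + 97) = 49*((6 - 17) + 97) = 49*(-11 + 97) = 49*86 = 4214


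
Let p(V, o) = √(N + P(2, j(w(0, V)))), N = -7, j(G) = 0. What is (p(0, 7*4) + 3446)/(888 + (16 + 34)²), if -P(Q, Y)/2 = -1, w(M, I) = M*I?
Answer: 1723/1694 + I*√5/3388 ≈ 1.0171 + 0.00066*I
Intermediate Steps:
w(M, I) = I*M
P(Q, Y) = 2 (P(Q, Y) = -2*(-1) = 2)
p(V, o) = I*√5 (p(V, o) = √(-7 + 2) = √(-5) = I*√5)
(p(0, 7*4) + 3446)/(888 + (16 + 34)²) = (I*√5 + 3446)/(888 + (16 + 34)²) = (3446 + I*√5)/(888 + 50²) = (3446 + I*√5)/(888 + 2500) = (3446 + I*√5)/3388 = (3446 + I*√5)*(1/3388) = 1723/1694 + I*√5/3388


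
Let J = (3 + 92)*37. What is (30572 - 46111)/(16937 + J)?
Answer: -15539/20452 ≈ -0.75978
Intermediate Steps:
J = 3515 (J = 95*37 = 3515)
(30572 - 46111)/(16937 + J) = (30572 - 46111)/(16937 + 3515) = -15539/20452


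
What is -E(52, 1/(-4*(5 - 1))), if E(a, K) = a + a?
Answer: -104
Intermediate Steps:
E(a, K) = 2*a
-E(52, 1/(-4*(5 - 1))) = -2*52 = -1*104 = -104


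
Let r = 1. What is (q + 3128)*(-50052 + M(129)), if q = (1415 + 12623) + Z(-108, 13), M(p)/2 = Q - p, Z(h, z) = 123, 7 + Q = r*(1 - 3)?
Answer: -870120792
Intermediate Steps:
Q = -9 (Q = -7 + 1*(1 - 3) = -7 + 1*(-2) = -7 - 2 = -9)
M(p) = -18 - 2*p (M(p) = 2*(-9 - p) = -18 - 2*p)
q = 14161 (q = (1415 + 12623) + 123 = 14038 + 123 = 14161)
(q + 3128)*(-50052 + M(129)) = (14161 + 3128)*(-50052 + (-18 - 2*129)) = 17289*(-50052 + (-18 - 258)) = 17289*(-50052 - 276) = 17289*(-50328) = -870120792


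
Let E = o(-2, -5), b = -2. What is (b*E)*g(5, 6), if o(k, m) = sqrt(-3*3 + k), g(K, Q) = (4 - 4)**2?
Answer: 0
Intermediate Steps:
g(K, Q) = 0 (g(K, Q) = 0**2 = 0)
o(k, m) = sqrt(-9 + k)
E = I*sqrt(11) (E = sqrt(-9 - 2) = sqrt(-11) = I*sqrt(11) ≈ 3.3166*I)
(b*E)*g(5, 6) = -2*I*sqrt(11)*0 = 0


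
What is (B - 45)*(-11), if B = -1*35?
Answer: 880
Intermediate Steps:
B = -35
(B - 45)*(-11) = (-35 - 45)*(-11) = -80*(-11) = 880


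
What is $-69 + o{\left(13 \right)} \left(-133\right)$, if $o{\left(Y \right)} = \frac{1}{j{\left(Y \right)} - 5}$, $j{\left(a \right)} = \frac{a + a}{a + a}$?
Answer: $- \frac{143}{4} \approx -35.75$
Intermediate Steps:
$j{\left(a \right)} = 1$ ($j{\left(a \right)} = \frac{2 a}{2 a} = 2 a \frac{1}{2 a} = 1$)
$o{\left(Y \right)} = - \frac{1}{4}$ ($o{\left(Y \right)} = \frac{1}{1 - 5} = \frac{1}{-4} = - \frac{1}{4}$)
$-69 + o{\left(13 \right)} \left(-133\right) = -69 - - \frac{133}{4} = -69 + \frac{133}{4} = - \frac{143}{4}$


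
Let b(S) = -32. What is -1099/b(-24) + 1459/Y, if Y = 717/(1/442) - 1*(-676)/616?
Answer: 53643802527/1561757600 ≈ 34.348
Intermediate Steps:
Y = 48804925/154 (Y = 717/(1/442) + 676*(1/616) = 717*442 + 169/154 = 316914 + 169/154 = 48804925/154 ≈ 3.1692e+5)
-1099/b(-24) + 1459/Y = -1099/(-32) + 1459/(48804925/154) = -1099*(-1/32) + 1459*(154/48804925) = 1099/32 + 224686/48804925 = 53643802527/1561757600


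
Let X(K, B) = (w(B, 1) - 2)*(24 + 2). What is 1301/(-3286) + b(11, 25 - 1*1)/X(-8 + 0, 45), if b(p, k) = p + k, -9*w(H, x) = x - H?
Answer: 77807/1110668 ≈ 0.070054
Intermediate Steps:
w(H, x) = -x/9 + H/9 (w(H, x) = -(x - H)/9 = -x/9 + H/9)
X(K, B) = -494/9 + 26*B/9 (X(K, B) = ((-⅑*1 + B/9) - 2)*(24 + 2) = ((-⅑ + B/9) - 2)*26 = (-19/9 + B/9)*26 = -494/9 + 26*B/9)
b(p, k) = k + p
1301/(-3286) + b(11, 25 - 1*1)/X(-8 + 0, 45) = 1301/(-3286) + ((25 - 1*1) + 11)/(-494/9 + (26/9)*45) = 1301*(-1/3286) + ((25 - 1) + 11)/(-494/9 + 130) = -1301/3286 + (24 + 11)/(676/9) = -1301/3286 + 35*(9/676) = -1301/3286 + 315/676 = 77807/1110668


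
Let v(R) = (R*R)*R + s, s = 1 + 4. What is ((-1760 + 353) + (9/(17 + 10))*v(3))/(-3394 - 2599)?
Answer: 4189/17979 ≈ 0.23299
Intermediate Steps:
s = 5
v(R) = 5 + R³ (v(R) = (R*R)*R + 5 = R²*R + 5 = R³ + 5 = 5 + R³)
((-1760 + 353) + (9/(17 + 10))*v(3))/(-3394 - 2599) = ((-1760 + 353) + (9/(17 + 10))*(5 + 3³))/(-3394 - 2599) = (-1407 + (9/27)*(5 + 27))/(-5993) = (-1407 + ((1/27)*9)*32)*(-1/5993) = (-1407 + (⅓)*32)*(-1/5993) = (-1407 + 32/3)*(-1/5993) = -4189/3*(-1/5993) = 4189/17979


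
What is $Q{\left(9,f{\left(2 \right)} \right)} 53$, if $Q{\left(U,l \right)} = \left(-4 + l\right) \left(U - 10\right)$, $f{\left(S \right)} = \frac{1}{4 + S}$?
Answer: $\frac{1219}{6} \approx 203.17$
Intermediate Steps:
$Q{\left(U,l \right)} = \left(-10 + U\right) \left(-4 + l\right)$ ($Q{\left(U,l \right)} = \left(-4 + l\right) \left(-10 + U\right) = \left(-10 + U\right) \left(-4 + l\right)$)
$Q{\left(9,f{\left(2 \right)} \right)} 53 = \left(40 - \frac{10}{4 + 2} - 36 + \frac{9}{4 + 2}\right) 53 = \left(40 - \frac{10}{6} - 36 + \frac{9}{6}\right) 53 = \left(40 - \frac{5}{3} - 36 + 9 \cdot \frac{1}{6}\right) 53 = \left(40 - \frac{5}{3} - 36 + \frac{3}{2}\right) 53 = \frac{23}{6} \cdot 53 = \frac{1219}{6}$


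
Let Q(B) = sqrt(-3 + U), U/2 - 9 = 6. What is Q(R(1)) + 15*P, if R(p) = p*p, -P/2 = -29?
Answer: 870 + 3*sqrt(3) ≈ 875.20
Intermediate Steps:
P = 58 (P = -2*(-29) = 58)
U = 30 (U = 18 + 2*6 = 18 + 12 = 30)
R(p) = p**2
Q(B) = 3*sqrt(3) (Q(B) = sqrt(-3 + 30) = sqrt(27) = 3*sqrt(3))
Q(R(1)) + 15*P = 3*sqrt(3) + 15*58 = 3*sqrt(3) + 870 = 870 + 3*sqrt(3)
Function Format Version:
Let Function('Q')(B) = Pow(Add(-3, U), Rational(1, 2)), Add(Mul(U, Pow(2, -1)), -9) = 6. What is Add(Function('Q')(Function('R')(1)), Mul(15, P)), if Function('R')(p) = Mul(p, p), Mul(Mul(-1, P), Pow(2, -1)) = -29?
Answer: Add(870, Mul(3, Pow(3, Rational(1, 2)))) ≈ 875.20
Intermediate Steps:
P = 58 (P = Mul(-2, -29) = 58)
U = 30 (U = Add(18, Mul(2, 6)) = Add(18, 12) = 30)
Function('R')(p) = Pow(p, 2)
Function('Q')(B) = Mul(3, Pow(3, Rational(1, 2))) (Function('Q')(B) = Pow(Add(-3, 30), Rational(1, 2)) = Pow(27, Rational(1, 2)) = Mul(3, Pow(3, Rational(1, 2))))
Add(Function('Q')(Function('R')(1)), Mul(15, P)) = Add(Mul(3, Pow(3, Rational(1, 2))), Mul(15, 58)) = Add(Mul(3, Pow(3, Rational(1, 2))), 870) = Add(870, Mul(3, Pow(3, Rational(1, 2))))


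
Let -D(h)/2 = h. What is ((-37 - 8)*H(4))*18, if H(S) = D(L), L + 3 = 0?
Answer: -4860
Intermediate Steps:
L = -3 (L = -3 + 0 = -3)
D(h) = -2*h
H(S) = 6 (H(S) = -2*(-3) = 6)
((-37 - 8)*H(4))*18 = ((-37 - 8)*6)*18 = -45*6*18 = -270*18 = -4860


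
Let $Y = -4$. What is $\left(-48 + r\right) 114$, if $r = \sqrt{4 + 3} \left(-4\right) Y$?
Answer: $-5472 + 1824 \sqrt{7} \approx -646.15$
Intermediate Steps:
$r = 16 \sqrt{7}$ ($r = \sqrt{4 + 3} \left(-4\right) \left(-4\right) = \sqrt{7} \left(-4\right) \left(-4\right) = - 4 \sqrt{7} \left(-4\right) = 16 \sqrt{7} \approx 42.332$)
$\left(-48 + r\right) 114 = \left(-48 + 16 \sqrt{7}\right) 114 = -5472 + 1824 \sqrt{7}$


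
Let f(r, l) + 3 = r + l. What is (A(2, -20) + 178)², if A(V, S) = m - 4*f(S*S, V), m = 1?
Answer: 2007889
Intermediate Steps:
f(r, l) = -3 + l + r (f(r, l) = -3 + (r + l) = -3 + (l + r) = -3 + l + r)
A(V, S) = 13 - 4*V - 4*S² (A(V, S) = 1 - 4*(-3 + V + S*S) = 1 - 4*(-3 + V + S²) = 1 + (12 - 4*V - 4*S²) = 13 - 4*V - 4*S²)
(A(2, -20) + 178)² = ((13 - 4*2 - 4*(-20)²) + 178)² = ((13 - 8 - 4*400) + 178)² = ((13 - 8 - 1600) + 178)² = (-1595 + 178)² = (-1417)² = 2007889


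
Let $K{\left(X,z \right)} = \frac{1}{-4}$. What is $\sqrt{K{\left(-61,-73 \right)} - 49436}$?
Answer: $\frac{i \sqrt{197745}}{2} \approx 222.34 i$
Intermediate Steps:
$K{\left(X,z \right)} = - \frac{1}{4}$
$\sqrt{K{\left(-61,-73 \right)} - 49436} = \sqrt{- \frac{1}{4} - 49436} = \sqrt{- \frac{197745}{4}} = \frac{i \sqrt{197745}}{2}$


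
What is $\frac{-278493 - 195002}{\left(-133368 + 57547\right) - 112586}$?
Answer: $\frac{473495}{188407} \approx 2.5131$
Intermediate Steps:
$\frac{-278493 - 195002}{\left(-133368 + 57547\right) - 112586} = - \frac{473495}{-75821 - 112586} = - \frac{473495}{-188407} = \left(-473495\right) \left(- \frac{1}{188407}\right) = \frac{473495}{188407}$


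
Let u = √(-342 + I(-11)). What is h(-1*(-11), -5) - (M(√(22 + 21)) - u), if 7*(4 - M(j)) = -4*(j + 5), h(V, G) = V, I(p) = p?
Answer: 29/7 - 4*√43/7 + I*√353 ≈ 0.39575 + 18.788*I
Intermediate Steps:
u = I*√353 (u = √(-342 - 11) = √(-353) = I*√353 ≈ 18.788*I)
M(j) = 48/7 + 4*j/7 (M(j) = 4 - (-4)*(j + 5)/7 = 4 - (-4)*(5 + j)/7 = 4 - (-20 - 4*j)/7 = 4 + (20/7 + 4*j/7) = 48/7 + 4*j/7)
h(-1*(-11), -5) - (M(√(22 + 21)) - u) = -1*(-11) - ((48/7 + 4*√(22 + 21)/7) - I*√353) = 11 - ((48/7 + 4*√43/7) - I*√353) = 11 - (48/7 + 4*√43/7 - I*√353) = 11 + (-48/7 - 4*√43/7 + I*√353) = 29/7 - 4*√43/7 + I*√353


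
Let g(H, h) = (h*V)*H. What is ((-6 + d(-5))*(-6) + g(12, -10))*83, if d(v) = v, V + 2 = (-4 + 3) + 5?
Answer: -14442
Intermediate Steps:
V = 2 (V = -2 + ((-4 + 3) + 5) = -2 + (-1 + 5) = -2 + 4 = 2)
g(H, h) = 2*H*h (g(H, h) = (h*2)*H = (2*h)*H = 2*H*h)
((-6 + d(-5))*(-6) + g(12, -10))*83 = ((-6 - 5)*(-6) + 2*12*(-10))*83 = (-11*(-6) - 240)*83 = (66 - 240)*83 = -174*83 = -14442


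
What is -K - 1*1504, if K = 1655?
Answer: -3159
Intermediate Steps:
-K - 1*1504 = -1*1655 - 1*1504 = -1655 - 1504 = -3159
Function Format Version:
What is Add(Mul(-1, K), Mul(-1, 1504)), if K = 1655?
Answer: -3159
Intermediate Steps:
Add(Mul(-1, K), Mul(-1, 1504)) = Add(Mul(-1, 1655), Mul(-1, 1504)) = Add(-1655, -1504) = -3159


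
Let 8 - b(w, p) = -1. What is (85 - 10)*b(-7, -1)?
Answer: 675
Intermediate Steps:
b(w, p) = 9 (b(w, p) = 8 - 1*(-1) = 8 + 1 = 9)
(85 - 10)*b(-7, -1) = (85 - 10)*9 = 75*9 = 675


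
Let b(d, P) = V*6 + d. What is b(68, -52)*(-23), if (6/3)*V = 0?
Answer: -1564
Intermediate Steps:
V = 0 (V = (½)*0 = 0)
b(d, P) = d (b(d, P) = 0*6 + d = 0 + d = d)
b(68, -52)*(-23) = 68*(-23) = -1564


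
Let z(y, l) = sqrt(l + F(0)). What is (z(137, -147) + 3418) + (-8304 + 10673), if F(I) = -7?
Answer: 5787 + I*sqrt(154) ≈ 5787.0 + 12.41*I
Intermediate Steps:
z(y, l) = sqrt(-7 + l) (z(y, l) = sqrt(l - 7) = sqrt(-7 + l))
(z(137, -147) + 3418) + (-8304 + 10673) = (sqrt(-7 - 147) + 3418) + (-8304 + 10673) = (sqrt(-154) + 3418) + 2369 = (I*sqrt(154) + 3418) + 2369 = (3418 + I*sqrt(154)) + 2369 = 5787 + I*sqrt(154)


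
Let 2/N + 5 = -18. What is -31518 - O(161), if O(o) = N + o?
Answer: -728615/23 ≈ -31679.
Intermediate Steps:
N = -2/23 (N = 2/(-5 - 18) = 2/(-23) = 2*(-1/23) = -2/23 ≈ -0.086957)
O(o) = -2/23 + o
-31518 - O(161) = -31518 - (-2/23 + 161) = -31518 - 1*3701/23 = -31518 - 3701/23 = -728615/23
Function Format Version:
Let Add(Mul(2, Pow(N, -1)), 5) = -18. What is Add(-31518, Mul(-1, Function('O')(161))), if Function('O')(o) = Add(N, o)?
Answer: Rational(-728615, 23) ≈ -31679.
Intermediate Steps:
N = Rational(-2, 23) (N = Mul(2, Pow(Add(-5, -18), -1)) = Mul(2, Pow(-23, -1)) = Mul(2, Rational(-1, 23)) = Rational(-2, 23) ≈ -0.086957)
Function('O')(o) = Add(Rational(-2, 23), o)
Add(-31518, Mul(-1, Function('O')(161))) = Add(-31518, Mul(-1, Add(Rational(-2, 23), 161))) = Add(-31518, Mul(-1, Rational(3701, 23))) = Add(-31518, Rational(-3701, 23)) = Rational(-728615, 23)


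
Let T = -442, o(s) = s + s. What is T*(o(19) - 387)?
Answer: 154258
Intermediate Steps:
o(s) = 2*s
T*(o(19) - 387) = -442*(2*19 - 387) = -442*(38 - 387) = -442*(-349) = 154258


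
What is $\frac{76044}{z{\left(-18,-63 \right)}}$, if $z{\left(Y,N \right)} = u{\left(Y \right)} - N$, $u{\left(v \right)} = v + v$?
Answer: $\frac{25348}{9} \approx 2816.4$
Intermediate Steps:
$u{\left(v \right)} = 2 v$
$z{\left(Y,N \right)} = - N + 2 Y$ ($z{\left(Y,N \right)} = 2 Y - N = - N + 2 Y$)
$\frac{76044}{z{\left(-18,-63 \right)}} = \frac{76044}{\left(-1\right) \left(-63\right) + 2 \left(-18\right)} = \frac{76044}{63 - 36} = \frac{76044}{27} = 76044 \cdot \frac{1}{27} = \frac{25348}{9}$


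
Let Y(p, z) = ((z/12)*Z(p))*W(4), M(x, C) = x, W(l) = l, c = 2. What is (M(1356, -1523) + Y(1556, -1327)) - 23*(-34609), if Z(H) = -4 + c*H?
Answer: -577409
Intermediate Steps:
Z(H) = -4 + 2*H
Y(p, z) = z*(-4 + 2*p)/3 (Y(p, z) = ((z/12)*(-4 + 2*p))*4 = (z*(-4 + 2*p)/12)*4 = z*(-4 + 2*p)/3)
(M(1356, -1523) + Y(1556, -1327)) - 23*(-34609) = (1356 + (⅔)*(-1327)*(-2 + 1556)) - 23*(-34609) = (1356 + (⅔)*(-1327)*1554) + 796007 = (1356 - 1374772) + 796007 = -1373416 + 796007 = -577409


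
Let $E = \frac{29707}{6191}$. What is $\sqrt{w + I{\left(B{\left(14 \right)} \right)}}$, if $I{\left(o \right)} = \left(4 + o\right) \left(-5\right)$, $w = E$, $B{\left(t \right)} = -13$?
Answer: $\frac{\sqrt{1908697682}}{6191} \approx 7.0568$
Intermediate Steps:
$E = \frac{29707}{6191}$ ($E = 29707 \cdot \frac{1}{6191} = \frac{29707}{6191} \approx 4.7984$)
$w = \frac{29707}{6191} \approx 4.7984$
$I{\left(o \right)} = -20 - 5 o$
$\sqrt{w + I{\left(B{\left(14 \right)} \right)}} = \sqrt{\frac{29707}{6191} - -45} = \sqrt{\frac{29707}{6191} + \left(-20 + 65\right)} = \sqrt{\frac{29707}{6191} + 45} = \sqrt{\frac{308302}{6191}} = \frac{\sqrt{1908697682}}{6191}$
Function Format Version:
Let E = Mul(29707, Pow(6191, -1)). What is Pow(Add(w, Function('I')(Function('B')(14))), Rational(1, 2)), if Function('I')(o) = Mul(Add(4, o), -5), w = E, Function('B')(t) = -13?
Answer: Mul(Rational(1, 6191), Pow(1908697682, Rational(1, 2))) ≈ 7.0568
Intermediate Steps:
E = Rational(29707, 6191) (E = Mul(29707, Rational(1, 6191)) = Rational(29707, 6191) ≈ 4.7984)
w = Rational(29707, 6191) ≈ 4.7984
Function('I')(o) = Add(-20, Mul(-5, o))
Pow(Add(w, Function('I')(Function('B')(14))), Rational(1, 2)) = Pow(Add(Rational(29707, 6191), Add(-20, Mul(-5, -13))), Rational(1, 2)) = Pow(Add(Rational(29707, 6191), Add(-20, 65)), Rational(1, 2)) = Pow(Add(Rational(29707, 6191), 45), Rational(1, 2)) = Pow(Rational(308302, 6191), Rational(1, 2)) = Mul(Rational(1, 6191), Pow(1908697682, Rational(1, 2)))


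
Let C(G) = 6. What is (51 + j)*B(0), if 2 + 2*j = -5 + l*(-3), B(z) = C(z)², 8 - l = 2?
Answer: 1386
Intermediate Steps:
l = 6 (l = 8 - 1*2 = 8 - 2 = 6)
B(z) = 36 (B(z) = 6² = 36)
j = -25/2 (j = -1 + (-5 + 6*(-3))/2 = -1 + (-5 - 18)/2 = -1 + (½)*(-23) = -1 - 23/2 = -25/2 ≈ -12.500)
(51 + j)*B(0) = (51 - 25/2)*36 = (77/2)*36 = 1386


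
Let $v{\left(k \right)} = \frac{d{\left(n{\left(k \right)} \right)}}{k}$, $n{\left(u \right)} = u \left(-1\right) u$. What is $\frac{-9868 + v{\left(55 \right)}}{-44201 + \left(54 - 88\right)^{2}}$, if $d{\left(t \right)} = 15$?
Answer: $\frac{21709}{94699} \approx 0.22924$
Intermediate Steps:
$n{\left(u \right)} = - u^{2}$ ($n{\left(u \right)} = - u u = - u^{2}$)
$v{\left(k \right)} = \frac{15}{k}$
$\frac{-9868 + v{\left(55 \right)}}{-44201 + \left(54 - 88\right)^{2}} = \frac{-9868 + \frac{15}{55}}{-44201 + \left(54 - 88\right)^{2}} = \frac{-9868 + 15 \cdot \frac{1}{55}}{-44201 + \left(-34\right)^{2}} = \frac{-9868 + \frac{3}{11}}{-44201 + 1156} = - \frac{108545}{11 \left(-43045\right)} = \left(- \frac{108545}{11}\right) \left(- \frac{1}{43045}\right) = \frac{21709}{94699}$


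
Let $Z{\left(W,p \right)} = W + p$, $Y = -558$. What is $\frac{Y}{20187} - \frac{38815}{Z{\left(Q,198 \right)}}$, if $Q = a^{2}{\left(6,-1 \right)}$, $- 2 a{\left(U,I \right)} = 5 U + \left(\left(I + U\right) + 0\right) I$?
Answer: $- \frac{348336034}{3178331} \approx -109.6$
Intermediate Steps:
$a{\left(U,I \right)} = - \frac{5 U}{2} - \frac{I \left(I + U\right)}{2}$ ($a{\left(U,I \right)} = - \frac{5 U + \left(\left(I + U\right) + 0\right) I}{2} = - \frac{5 U + \left(I + U\right) I}{2} = - \frac{5 U + I \left(I + U\right)}{2} = - \frac{5 U}{2} - \frac{I \left(I + U\right)}{2}$)
$Q = \frac{625}{4}$ ($Q = \left(\left(- \frac{5}{2}\right) 6 - \frac{\left(-1\right)^{2}}{2} - \left(- \frac{1}{2}\right) 6\right)^{2} = \left(-15 - \frac{1}{2} + 3\right)^{2} = \left(- \frac{25}{2}\right)^{2} = \frac{625}{4} \approx 156.25$)
$\frac{Y}{20187} - \frac{38815}{Z{\left(Q,198 \right)}} = - \frac{558}{20187} - \frac{38815}{\frac{625}{4} + 198} = \left(-558\right) \frac{1}{20187} - \frac{38815}{\frac{1417}{4}} = - \frac{62}{2243} - \frac{155260}{1417} = - \frac{348336034}{3178331}$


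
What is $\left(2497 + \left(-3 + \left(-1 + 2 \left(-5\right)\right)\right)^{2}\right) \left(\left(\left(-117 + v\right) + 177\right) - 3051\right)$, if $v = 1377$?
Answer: $-4346502$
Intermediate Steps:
$\left(2497 + \left(-3 + \left(-1 + 2 \left(-5\right)\right)\right)^{2}\right) \left(\left(\left(-117 + v\right) + 177\right) - 3051\right) = \left(2497 + \left(-3 + \left(-1 + 2 \left(-5\right)\right)\right)^{2}\right) \left(\left(\left(-117 + 1377\right) + 177\right) - 3051\right) = \left(2497 + \left(-3 - 11\right)^{2}\right) \left(\left(1260 + 177\right) - 3051\right) = \left(2497 + \left(-3 - 11\right)^{2}\right) \left(1437 - 3051\right) = \left(2497 + \left(-14\right)^{2}\right) \left(-1614\right) = \left(2497 + 196\right) \left(-1614\right) = 2693 \left(-1614\right) = -4346502$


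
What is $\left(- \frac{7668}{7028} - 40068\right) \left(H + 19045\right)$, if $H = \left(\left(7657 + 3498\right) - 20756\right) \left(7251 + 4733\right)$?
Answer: $\frac{8098929715399227}{1757} \approx 4.6095 \cdot 10^{12}$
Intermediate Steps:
$H = -115058384$ ($H = \left(11155 - 20756\right) 11984 = \left(-9601\right) 11984 = -115058384$)
$\left(- \frac{7668}{7028} - 40068\right) \left(H + 19045\right) = \left(- \frac{7668}{7028} - 40068\right) \left(-115058384 + 19045\right) = \left(\left(-7668\right) \frac{1}{7028} - 40068\right) \left(-115039339\right) = \left(- \frac{1917}{1757} - 40068\right) \left(-115039339\right) = \left(- \frac{70401393}{1757}\right) \left(-115039339\right) = \frac{8098929715399227}{1757}$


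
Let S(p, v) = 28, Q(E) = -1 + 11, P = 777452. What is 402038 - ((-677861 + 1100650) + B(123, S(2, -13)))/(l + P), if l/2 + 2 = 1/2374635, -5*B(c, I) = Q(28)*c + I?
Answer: 742223553582461467/1846155231482 ≈ 4.0204e+5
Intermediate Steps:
Q(E) = 10
B(c, I) = -2*c - I/5 (B(c, I) = -(10*c + I)/5 = -(I + 10*c)/5 = -2*c - I/5)
l = -9498538/2374635 (l = -4 + 2/2374635 = -9498538/2374635 ≈ -4.0000)
402038 - ((-677861 + 1100650) + B(123, S(2, -13)))/(l + P) = 402038 - ((-677861 + 1100650) + (-2*123 - ⅕*28))/(-9498538/2374635 + 777452) = 402038 - (422789 + (-246 - 28/5))/1846155231482/2374635 = 402038 - (422789 - 1258/5)*2374635/1846155231482 = 402038 - 2112687*2374635/(5*1846155231482) = 402038 - 1*1003372098849/1846155231482 = 402038 - 1003372098849/1846155231482 = 742223553582461467/1846155231482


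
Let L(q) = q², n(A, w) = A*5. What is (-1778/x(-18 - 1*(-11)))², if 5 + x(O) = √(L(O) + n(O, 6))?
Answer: 3161284/(5 - √14)² ≈ 1.9965e+6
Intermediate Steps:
n(A, w) = 5*A
x(O) = -5 + √(O² + 5*O)
(-1778/x(-18 - 1*(-11)))² = (-1778/(-5 + √((-18 - 1*(-11))*(5 + (-18 - 1*(-11))))))² = (-1778/(-5 + √((-18 + 11)*(5 + (-18 + 11)))))² = (-1778/(-5 + √(-7*(5 - 7))))² = (-1778/(-5 + √(-7*(-2))))² = (-1778/(-5 + √14))² = 3161284/(-5 + √14)²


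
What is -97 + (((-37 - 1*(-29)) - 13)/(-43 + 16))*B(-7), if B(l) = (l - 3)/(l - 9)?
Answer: -6949/72 ≈ -96.514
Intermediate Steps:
B(l) = (-3 + l)/(-9 + l)
-97 + (((-37 - 1*(-29)) - 13)/(-43 + 16))*B(-7) = -97 + (((-37 - 1*(-29)) - 13)/(-43 + 16))*((-3 - 7)/(-9 - 7)) = -97 + (((-37 + 29) - 13)/(-27))*(-10/(-16)) = -97 + ((-8 - 13)*(-1/27))*(-1/16*(-10)) = -97 - 21*(-1/27)*(5/8) = -97 + (7/9)*(5/8) = -97 + 35/72 = -6949/72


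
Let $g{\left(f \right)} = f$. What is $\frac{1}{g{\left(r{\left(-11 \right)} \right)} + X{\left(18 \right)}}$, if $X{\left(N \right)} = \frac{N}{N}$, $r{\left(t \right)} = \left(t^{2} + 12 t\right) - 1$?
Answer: $- \frac{1}{11} \approx -0.090909$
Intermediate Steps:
$r{\left(t \right)} = -1 + t^{2} + 12 t$
$X{\left(N \right)} = 1$
$\frac{1}{g{\left(r{\left(-11 \right)} \right)} + X{\left(18 \right)}} = \frac{1}{\left(-1 + \left(-11\right)^{2} + 12 \left(-11\right)\right) + 1} = \frac{1}{\left(-1 + 121 - 132\right) + 1} = \frac{1}{-12 + 1} = \frac{1}{-11} = - \frac{1}{11}$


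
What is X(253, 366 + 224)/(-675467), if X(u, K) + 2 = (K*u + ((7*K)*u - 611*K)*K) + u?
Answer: -403945521/675467 ≈ -598.02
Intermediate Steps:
X(u, K) = -2 + u + K*u + K*(-611*K + 7*K*u) (X(u, K) = -2 + ((K*u + ((7*K)*u - 611*K)*K) + u) = -2 + ((K*u + (7*K*u - 611*K)*K) + u) = -2 + ((K*u + (-611*K + 7*K*u)*K) + u) = -2 + ((K*u + K*(-611*K + 7*K*u)) + u) = -2 + (u + K*u + K*(-611*K + 7*K*u)) = -2 + u + K*u + K*(-611*K + 7*K*u))
X(253, 366 + 224)/(-675467) = (-2 + 253 - 611*(366 + 224)² + (366 + 224)*253 + 7*253*(366 + 224)²)/(-675467) = (-2 + 253 - 611*590² + 590*253 + 7*253*590²)*(-1/675467) = (-2 + 253 - 611*348100 + 149270 + 7*253*348100)*(-1/675467) = (-2 + 253 - 212689100 + 149270 + 616485100)*(-1/675467) = 403945521*(-1/675467) = -403945521/675467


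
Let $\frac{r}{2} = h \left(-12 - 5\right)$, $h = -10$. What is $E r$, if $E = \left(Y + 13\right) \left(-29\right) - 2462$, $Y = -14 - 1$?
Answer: $-817360$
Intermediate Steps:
$Y = -15$ ($Y = -14 - 1 = -15$)
$r = 340$ ($r = 2 \left(- 10 \left(-12 - 5\right)\right) = 2 \left(\left(-10\right) \left(-17\right)\right) = 2 \cdot 170 = 340$)
$E = -2404$ ($E = \left(-15 + 13\right) \left(-29\right) - 2462 = \left(-2\right) \left(-29\right) - 2462 = 58 - 2462 = -2404$)
$E r = \left(-2404\right) 340 = -817360$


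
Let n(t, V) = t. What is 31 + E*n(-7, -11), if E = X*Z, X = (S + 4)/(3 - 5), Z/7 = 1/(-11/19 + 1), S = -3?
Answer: 1427/16 ≈ 89.188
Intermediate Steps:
Z = 133/8 (Z = 7/(-11/19 + 1) = 7/(8/19) = 7*(19/8) = 133/8 ≈ 16.625)
X = -½ (X = (-3 + 4)/(3 - 5) = 1/(-2) = 1*(-½) = -½ ≈ -0.50000)
E = -133/16 (E = -½*133/8 = -133/16 ≈ -8.3125)
31 + E*n(-7, -11) = 31 - 133/16*(-7) = 31 + 931/16 = 1427/16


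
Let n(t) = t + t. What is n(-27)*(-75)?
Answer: 4050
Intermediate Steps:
n(t) = 2*t
n(-27)*(-75) = (2*(-27))*(-75) = -54*(-75) = 4050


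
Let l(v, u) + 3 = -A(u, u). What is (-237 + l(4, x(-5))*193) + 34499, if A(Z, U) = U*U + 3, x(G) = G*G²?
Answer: -2982521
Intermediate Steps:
x(G) = G³
A(Z, U) = 3 + U² (A(Z, U) = U² + 3 = 3 + U²)
l(v, u) = -6 - u² (l(v, u) = -3 - (3 + u²) = -3 + (-3 - u²) = -6 - u²)
(-237 + l(4, x(-5))*193) + 34499 = (-237 + (-6 - ((-5)³)²)*193) + 34499 = (-237 + (-6 - 1*(-125)²)*193) + 34499 = (-237 + (-6 - 1*15625)*193) + 34499 = (-237 + (-6 - 15625)*193) + 34499 = (-237 - 15631*193) + 34499 = (-237 - 3016783) + 34499 = -3017020 + 34499 = -2982521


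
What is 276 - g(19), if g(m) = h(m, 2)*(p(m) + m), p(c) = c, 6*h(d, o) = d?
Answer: 467/3 ≈ 155.67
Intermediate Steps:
h(d, o) = d/6
g(m) = m²/3 (g(m) = (m/6)*(m + m) = (m/6)*(2*m) = m²/3)
276 - g(19) = 276 - 19²/3 = 276 - 361/3 = 467/3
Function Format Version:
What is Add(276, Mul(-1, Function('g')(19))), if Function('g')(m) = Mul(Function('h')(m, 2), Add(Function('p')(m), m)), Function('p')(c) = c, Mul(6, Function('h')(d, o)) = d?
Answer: Rational(467, 3) ≈ 155.67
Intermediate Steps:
Function('h')(d, o) = Mul(Rational(1, 6), d)
Function('g')(m) = Mul(Rational(1, 3), Pow(m, 2)) (Function('g')(m) = Mul(Mul(Rational(1, 6), m), Add(m, m)) = Mul(Mul(Rational(1, 6), m), Mul(2, m)) = Mul(Rational(1, 3), Pow(m, 2)))
Add(276, Mul(-1, Function('g')(19))) = Add(276, Mul(-1, Mul(Rational(1, 3), Pow(19, 2)))) = Add(276, Mul(-1, Mul(Rational(1, 3), 361))) = Add(276, Mul(-1, Rational(361, 3))) = Add(276, Rational(-361, 3)) = Rational(467, 3)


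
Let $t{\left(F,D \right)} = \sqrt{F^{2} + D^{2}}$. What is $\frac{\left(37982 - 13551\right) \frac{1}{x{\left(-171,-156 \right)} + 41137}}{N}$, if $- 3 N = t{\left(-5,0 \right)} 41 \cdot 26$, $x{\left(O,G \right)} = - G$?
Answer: $- \frac{73293}{220091690} \approx -0.00033301$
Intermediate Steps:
$t{\left(F,D \right)} = \sqrt{D^{2} + F^{2}}$
$N = - \frac{5330}{3}$ ($N = - \frac{\sqrt{0^{2} + \left(-5\right)^{2}} \cdot 41 \cdot 26}{3} = - \frac{\sqrt{0 + 25} \cdot 41 \cdot 26}{3} = - \frac{\sqrt{25} \cdot 41 \cdot 26}{3} = - \frac{5 \cdot 41 \cdot 26}{3} = - \frac{205 \cdot 26}{3} = \left(- \frac{1}{3}\right) 5330 = - \frac{5330}{3} \approx -1776.7$)
$\frac{\left(37982 - 13551\right) \frac{1}{x{\left(-171,-156 \right)} + 41137}}{N} = \frac{\left(37982 - 13551\right) \frac{1}{\left(-1\right) \left(-156\right) + 41137}}{- \frac{5330}{3}} = \frac{24431}{156 + 41137} \left(- \frac{3}{5330}\right) = \frac{24431}{41293} \left(- \frac{3}{5330}\right) = - \frac{73293}{220091690}$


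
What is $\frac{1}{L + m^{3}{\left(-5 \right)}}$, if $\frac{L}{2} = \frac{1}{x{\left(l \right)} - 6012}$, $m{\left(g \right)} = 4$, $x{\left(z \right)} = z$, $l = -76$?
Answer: $\frac{3044}{194815} \approx 0.015625$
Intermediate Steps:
$L = - \frac{1}{3044}$ ($L = \frac{2}{-76 - 6012} = \frac{2}{-6088} = 2 \left(- \frac{1}{6088}\right) = - \frac{1}{3044} \approx -0.00032852$)
$\frac{1}{L + m^{3}{\left(-5 \right)}} = \frac{1}{- \frac{1}{3044} + 4^{3}} = \frac{1}{- \frac{1}{3044} + 64} = \frac{1}{\frac{194815}{3044}} = \frac{3044}{194815}$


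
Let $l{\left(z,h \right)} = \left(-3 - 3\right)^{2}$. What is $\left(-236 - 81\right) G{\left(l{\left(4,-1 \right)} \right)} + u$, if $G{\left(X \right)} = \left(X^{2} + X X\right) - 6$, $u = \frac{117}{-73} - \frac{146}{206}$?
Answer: $- \frac{6163807858}{7519} \approx -8.1976 \cdot 10^{5}$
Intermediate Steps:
$l{\left(z,h \right)} = 36$ ($l{\left(z,h \right)} = \left(-6\right)^{2} = 36$)
$u = - \frac{17380}{7519}$ ($u = 117 \left(- \frac{1}{73}\right) - \frac{73}{103} = - \frac{117}{73} - \frac{73}{103} = - \frac{17380}{7519} \approx -2.3115$)
$G{\left(X \right)} = -6 + 2 X^{2}$ ($G{\left(X \right)} = \left(X^{2} + X^{2}\right) - 6 = 2 X^{2} - 6 = -6 + 2 X^{2}$)
$\left(-236 - 81\right) G{\left(l{\left(4,-1 \right)} \right)} + u = \left(-236 - 81\right) \left(-6 + 2 \cdot 36^{2}\right) - \frac{17380}{7519} = \left(-236 - 81\right) \left(-6 + 2 \cdot 1296\right) - \frac{17380}{7519} = - 317 \left(-6 + 2592\right) - \frac{17380}{7519} = \left(-317\right) 2586 - \frac{17380}{7519} = -819762 - \frac{17380}{7519} = - \frac{6163807858}{7519}$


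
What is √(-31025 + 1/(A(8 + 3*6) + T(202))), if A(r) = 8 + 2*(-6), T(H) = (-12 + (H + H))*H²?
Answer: I*√1984399886190613309/7997582 ≈ 176.14*I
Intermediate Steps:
T(H) = H²*(-12 + 2*H) (T(H) = (-12 + 2*H)*H² = H²*(-12 + 2*H))
A(r) = -4 (A(r) = 8 - 12 = -4)
√(-31025 + 1/(A(8 + 3*6) + T(202))) = √(-31025 + 1/(-4 + 2*202²*(-6 + 202))) = √(-31025 + 1/(-4 + 2*40804*196)) = √(-31025 + 1/(-4 + 15995168)) = √(-31025 + 1/15995164) = √(-496249963099/15995164) = I*√1984399886190613309/7997582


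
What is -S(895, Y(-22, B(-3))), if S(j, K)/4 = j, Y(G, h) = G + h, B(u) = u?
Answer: -3580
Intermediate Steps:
S(j, K) = 4*j
-S(895, Y(-22, B(-3))) = -4*895 = -1*3580 = -3580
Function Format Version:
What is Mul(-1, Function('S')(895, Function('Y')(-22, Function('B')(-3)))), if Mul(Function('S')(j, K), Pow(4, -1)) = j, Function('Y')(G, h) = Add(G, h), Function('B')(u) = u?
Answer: -3580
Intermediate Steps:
Function('S')(j, K) = Mul(4, j)
Mul(-1, Function('S')(895, Function('Y')(-22, Function('B')(-3)))) = Mul(-1, Mul(4, 895)) = Mul(-1, 3580) = -3580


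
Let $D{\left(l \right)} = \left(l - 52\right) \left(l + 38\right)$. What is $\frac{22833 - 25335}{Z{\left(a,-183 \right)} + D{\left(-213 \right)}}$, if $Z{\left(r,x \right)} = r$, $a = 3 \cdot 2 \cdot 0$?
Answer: $- \frac{2502}{46375} \approx -0.053952$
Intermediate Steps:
$a = 0$ ($a = 6 \cdot 0 = 0$)
$D{\left(l \right)} = \left(-52 + l\right) \left(38 + l\right)$
$\frac{22833 - 25335}{Z{\left(a,-183 \right)} + D{\left(-213 \right)}} = \frac{22833 - 25335}{0 - \left(-1006 - 45369\right)} = - \frac{2502}{0 + \left(-1976 + 45369 + 2982\right)} = - \frac{2502}{0 + 46375} = - \frac{2502}{46375}$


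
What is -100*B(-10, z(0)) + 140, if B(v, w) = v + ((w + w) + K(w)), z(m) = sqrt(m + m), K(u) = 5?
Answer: 640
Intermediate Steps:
z(m) = sqrt(2)*sqrt(m) (z(m) = sqrt(2*m) = sqrt(2)*sqrt(m))
B(v, w) = 5 + v + 2*w (B(v, w) = v + ((w + w) + 5) = v + (2*w + 5) = v + (5 + 2*w) = 5 + v + 2*w)
-100*B(-10, z(0)) + 140 = -100*(5 - 10 + 2*(sqrt(2)*sqrt(0))) + 140 = -100*(5 - 10 + 2*(sqrt(2)*0)) + 140 = -100*(5 - 10 + 2*0) + 140 = -100*(5 - 10 + 0) + 140 = -100*(-5) + 140 = 500 + 140 = 640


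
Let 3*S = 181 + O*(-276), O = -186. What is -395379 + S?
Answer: -1134620/3 ≈ -3.7821e+5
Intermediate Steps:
S = 51517/3 (S = (181 - 186*(-276))/3 = (181 + 51336)/3 = (⅓)*51517 = 51517/3 ≈ 17172.)
-395379 + S = -395379 + 51517/3 = -1134620/3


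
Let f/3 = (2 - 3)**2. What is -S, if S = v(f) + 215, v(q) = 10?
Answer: -225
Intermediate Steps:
f = 3 (f = 3*(2 - 3)**2 = 3*(-1)**2 = 3*1 = 3)
S = 225 (S = 10 + 215 = 225)
-S = -1*225 = -225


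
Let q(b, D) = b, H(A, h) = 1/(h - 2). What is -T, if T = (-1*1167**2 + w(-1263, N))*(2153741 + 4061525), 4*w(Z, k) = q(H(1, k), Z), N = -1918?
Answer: 32503689209407793/3840 ≈ 8.4645e+12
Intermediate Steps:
H(A, h) = 1/(-2 + h)
w(Z, k) = 1/(4*(-2 + k))
T = -32503689209407793/3840 (T = (-1*1167**2 + 1/(4*(-2 - 1918)))*(2153741 + 4061525) = (-1*1361889 + (1/4)/(-1920))*6215266 = (-1361889 + (1/4)*(-1/1920))*6215266 = (-1361889 - 1/7680)*6215266 = -10459307521/7680*6215266 = -32503689209407793/3840 ≈ -8.4645e+12)
-T = -1*(-32503689209407793/3840) = 32503689209407793/3840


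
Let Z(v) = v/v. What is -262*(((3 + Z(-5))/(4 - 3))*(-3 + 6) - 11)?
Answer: -262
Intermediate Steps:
Z(v) = 1
-262*(((3 + Z(-5))/(4 - 3))*(-3 + 6) - 11) = -262*(((3 + 1)/(4 - 3))*(-3 + 6) - 11) = -262*((4/1)*3 - 11) = -262*((4*1)*3 - 11) = -262*(4*3 - 11) = -262*(12 - 11) = -262*1 = -262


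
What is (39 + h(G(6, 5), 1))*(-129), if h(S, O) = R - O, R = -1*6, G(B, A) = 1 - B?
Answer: -4128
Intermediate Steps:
R = -6
h(S, O) = -6 - O
(39 + h(G(6, 5), 1))*(-129) = (39 + (-6 - 1*1))*(-129) = (39 + (-6 - 1))*(-129) = (39 - 7)*(-129) = 32*(-129) = -4128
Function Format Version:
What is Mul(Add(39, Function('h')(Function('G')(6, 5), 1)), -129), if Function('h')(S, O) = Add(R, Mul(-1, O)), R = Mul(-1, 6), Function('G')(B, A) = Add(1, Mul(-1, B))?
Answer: -4128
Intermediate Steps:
R = -6
Function('h')(S, O) = Add(-6, Mul(-1, O))
Mul(Add(39, Function('h')(Function('G')(6, 5), 1)), -129) = Mul(Add(39, Add(-6, Mul(-1, 1))), -129) = Mul(Add(39, Add(-6, -1)), -129) = Mul(Add(39, -7), -129) = Mul(32, -129) = -4128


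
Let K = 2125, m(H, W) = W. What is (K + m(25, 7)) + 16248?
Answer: 18380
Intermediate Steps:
(K + m(25, 7)) + 16248 = (2125 + 7) + 16248 = 2132 + 16248 = 18380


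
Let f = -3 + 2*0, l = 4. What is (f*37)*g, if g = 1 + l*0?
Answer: -111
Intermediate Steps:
f = -3 (f = -3 + 0 = -3)
g = 1 (g = 1 + 4*0 = 1 + 0 = 1)
(f*37)*g = -3*37*1 = -111*1 = -111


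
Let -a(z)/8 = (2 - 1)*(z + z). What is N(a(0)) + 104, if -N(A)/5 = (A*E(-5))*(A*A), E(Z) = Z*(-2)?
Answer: 104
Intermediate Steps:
E(Z) = -2*Z
a(z) = -16*z (a(z) = -8*(2 - 1)*(z + z) = -8*2*z = -16*z)
N(A) = -50*A**3 (N(A) = -5*A*(-2*(-5))*A*A = -5*A*10*A**2 = -5*10*A*A**2 = -50*A**3)
N(a(0)) + 104 = -50*(-16*0)**3 + 104 = -50*0**3 + 104 = -50*0 + 104 = 0 + 104 = 104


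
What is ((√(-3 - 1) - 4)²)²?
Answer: 16*(2 - I)⁴ ≈ -112.0 - 384.0*I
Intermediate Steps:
((√(-3 - 1) - 4)²)² = ((√(-4) - 4)²)² = ((2*I - 4)²)² = ((-4 + 2*I)²)² = (-4 + 2*I)⁴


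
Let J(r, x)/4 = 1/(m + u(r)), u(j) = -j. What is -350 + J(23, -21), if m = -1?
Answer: -2101/6 ≈ -350.17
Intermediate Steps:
J(r, x) = 4/(-1 - r)
-350 + J(23, -21) = -350 - 4/(1 + 23) = -350 - 4/24 = -350 - 4*1/24 = -350 - ⅙ = -2101/6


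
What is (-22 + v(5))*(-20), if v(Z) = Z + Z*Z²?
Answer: -2160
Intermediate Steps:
v(Z) = Z + Z³
(-22 + v(5))*(-20) = (-22 + (5 + 5³))*(-20) = (-22 + (5 + 125))*(-20) = (-22 + 130)*(-20) = 108*(-20) = -2160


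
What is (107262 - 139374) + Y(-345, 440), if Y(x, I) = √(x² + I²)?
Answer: -32112 + 5*√12505 ≈ -31553.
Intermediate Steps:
Y(x, I) = √(I² + x²)
(107262 - 139374) + Y(-345, 440) = (107262 - 139374) + √(440² + (-345)²) = -32112 + √(193600 + 119025) = -32112 + √312625 = -32112 + 5*√12505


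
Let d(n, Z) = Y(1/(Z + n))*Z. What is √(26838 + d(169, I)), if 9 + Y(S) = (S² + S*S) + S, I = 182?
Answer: √3104729446/351 ≈ 158.75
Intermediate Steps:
Y(S) = -9 + S + 2*S² (Y(S) = -9 + ((S² + S*S) + S) = -9 + ((S² + S²) + S) = -9 + (2*S² + S) = -9 + (S + 2*S²) = -9 + S + 2*S²)
d(n, Z) = Z*(-9 + 1/(Z + n) + 2/(Z + n)²) (d(n, Z) = (-9 + 1/(Z + n) + 2*(1/(Z + n))²)*Z = (-9 + 1/(Z + n) + 2/(Z + n)²)*Z = Z*(-9 + 1/(Z + n) + 2/(Z + n)²))
√(26838 + d(169, I)) = √(26838 + 182*((182 + 169)² - 9*(182 + 169)³ + 2*182 + 2*169)/(182 + 169)³) = √(26838 + 182*(351² - 9*351³ + 364 + 338)/351³) = √(26838 + 182*(1/43243551)*(123201 - 9*43243551 + 364 + 338)) = √(26838 + 182*(1/43243551)*(123201 - 389191959 + 364 + 338)) = √(26838 + 182*(1/43243551)*(-389068056)) = √(26838 - 15518384/9477) = √(238825342/9477) = √3104729446/351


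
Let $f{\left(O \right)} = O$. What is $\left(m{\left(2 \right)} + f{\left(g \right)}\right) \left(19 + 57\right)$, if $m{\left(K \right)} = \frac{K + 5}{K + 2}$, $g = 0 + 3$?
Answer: $361$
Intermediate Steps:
$g = 3$
$m{\left(K \right)} = \frac{5 + K}{2 + K}$
$\left(m{\left(2 \right)} + f{\left(g \right)}\right) \left(19 + 57\right) = \left(\frac{5 + 2}{2 + 2} + 3\right) \left(19 + 57\right) = \left(\frac{1}{4} \cdot 7 + 3\right) 76 = \left(\frac{7}{4} + 3\right) 76 = \frac{19}{4} \cdot 76 = 361$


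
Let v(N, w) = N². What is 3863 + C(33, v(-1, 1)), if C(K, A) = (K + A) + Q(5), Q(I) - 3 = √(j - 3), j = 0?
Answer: 3900 + I*√3 ≈ 3900.0 + 1.732*I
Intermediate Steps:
Q(I) = 3 + I*√3 (Q(I) = 3 + √(0 - 3) = 3 + √(-3) = 3 + I*√3)
C(K, A) = 3 + A + K + I*√3 (C(K, A) = (K + A) + (3 + I*√3) = (A + K) + (3 + I*√3) = 3 + A + K + I*√3)
3863 + C(33, v(-1, 1)) = 3863 + (3 + (-1)² + 33 + I*√3) = 3863 + (3 + 1 + 33 + I*√3) = 3863 + (37 + I*√3) = 3900 + I*√3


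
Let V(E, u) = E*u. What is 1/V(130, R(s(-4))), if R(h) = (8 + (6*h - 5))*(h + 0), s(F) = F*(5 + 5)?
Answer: 1/1232400 ≈ 8.1142e-7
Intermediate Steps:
s(F) = 10*F (s(F) = F*10 = 10*F)
R(h) = h*(3 + 6*h) (R(h) = (8 + (-5 + 6*h))*h = (3 + 6*h)*h = h*(3 + 6*h))
1/V(130, R(s(-4))) = 1/(130*(3*(10*(-4))*(1 + 2*(10*(-4))))) = 1/(130*(3*(-40)*(1 + 2*(-40)))) = 1/(130*(3*(-40)*(1 - 80))) = 1/(130*(3*(-40)*(-79))) = 1/(130*9480) = 1/1232400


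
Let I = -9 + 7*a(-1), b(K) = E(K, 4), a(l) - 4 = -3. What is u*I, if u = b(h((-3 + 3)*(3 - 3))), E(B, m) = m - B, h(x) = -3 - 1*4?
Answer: -22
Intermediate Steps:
a(l) = 1 (a(l) = 4 - 3 = 1)
h(x) = -7 (h(x) = -3 - 4 = -7)
b(K) = 4 - K
I = -2 (I = -9 + 7*1 = -9 + 7 = -2)
u = 11 (u = 4 - 1*(-7) = 4 + 7 = 11)
u*I = 11*(-2) = -22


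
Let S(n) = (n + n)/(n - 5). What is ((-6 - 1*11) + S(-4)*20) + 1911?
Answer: 17206/9 ≈ 1911.8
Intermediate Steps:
S(n) = 2*n/(-5 + n) (S(n) = (2*n)/(-5 + n) = 2*n/(-5 + n))
((-6 - 1*11) + S(-4)*20) + 1911 = ((-6 - 1*11) + (2*(-4)/(-5 - 4))*20) + 1911 = ((-6 - 11) + (2*(-4)/(-9))*20) + 1911 = (-17 + (2*(-4)*(-⅑))*20) + 1911 = (-17 + (8/9)*20) + 1911 = (-17 + 160/9) + 1911 = 7/9 + 1911 = 17206/9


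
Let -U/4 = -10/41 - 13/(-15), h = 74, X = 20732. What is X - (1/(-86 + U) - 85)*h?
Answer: 735318397/27211 ≈ 27023.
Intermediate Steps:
U = -1532/615 (U = -4*(-10/41 - 13/(-15)) = -4*(-10*1/41 - 13*(-1/15)) = -4*(-10/41 + 13/15) = -4*383/615 = -1532/615 ≈ -2.4911)
X - (1/(-86 + U) - 85)*h = 20732 - (1/(-86 - 1532/615) - 85)*74 = 20732 - (1/(-54422/615) - 85)*74 = 20732 - (-615/54422 - 85)*74 = 20732 - (-4626485)*74/54422 = 20732 - 1*(-171179945/27211) = 20732 + 171179945/27211 = 735318397/27211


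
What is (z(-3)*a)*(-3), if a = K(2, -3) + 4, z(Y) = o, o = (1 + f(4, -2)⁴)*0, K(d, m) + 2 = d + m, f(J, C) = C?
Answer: 0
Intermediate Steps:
K(d, m) = -2 + d + m (K(d, m) = -2 + (d + m) = -2 + d + m)
o = 0 (o = (1 + (-2)⁴)*0 = (1 + 16)*0 = 17*0 = 0)
z(Y) = 0
a = 1 (a = (-2 + 2 - 3) + 4 = -3 + 4 = 1)
(z(-3)*a)*(-3) = (0*1)*(-3) = 0*(-3) = 0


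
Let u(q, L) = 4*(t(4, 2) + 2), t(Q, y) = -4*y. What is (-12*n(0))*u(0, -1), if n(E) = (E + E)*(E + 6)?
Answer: 0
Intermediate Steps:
n(E) = 2*E*(6 + E) (n(E) = (2*E)*(6 + E) = 2*E*(6 + E))
u(q, L) = -24 (u(q, L) = 4*(-4*2 + 2) = 4*(-8 + 2) = 4*(-6) = -24)
(-12*n(0))*u(0, -1) = -24*0*(6 + 0)*(-24) = -24*0*6*(-24) = -12*0*(-24) = 0*(-24) = 0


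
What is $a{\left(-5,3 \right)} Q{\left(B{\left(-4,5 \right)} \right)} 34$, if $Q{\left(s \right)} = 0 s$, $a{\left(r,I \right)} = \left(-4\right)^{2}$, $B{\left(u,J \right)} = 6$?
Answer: $0$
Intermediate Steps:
$a{\left(r,I \right)} = 16$
$Q{\left(s \right)} = 0$
$a{\left(-5,3 \right)} Q{\left(B{\left(-4,5 \right)} \right)} 34 = 16 \cdot 0 \cdot 34 = 0 \cdot 34 = 0$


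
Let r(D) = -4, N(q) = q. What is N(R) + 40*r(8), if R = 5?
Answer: -155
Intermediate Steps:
N(R) + 40*r(8) = 5 + 40*(-4) = 5 - 160 = -155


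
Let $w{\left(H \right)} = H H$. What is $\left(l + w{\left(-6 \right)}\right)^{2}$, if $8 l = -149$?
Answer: $\frac{19321}{64} \approx 301.89$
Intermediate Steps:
$w{\left(H \right)} = H^{2}$
$l = - \frac{149}{8}$ ($l = \frac{1}{8} \left(-149\right) = - \frac{149}{8} \approx -18.625$)
$\left(l + w{\left(-6 \right)}\right)^{2} = \left(- \frac{149}{8} + \left(-6\right)^{2}\right)^{2} = \left(- \frac{149}{8} + 36\right)^{2} = \left(\frac{139}{8}\right)^{2} = \frac{19321}{64}$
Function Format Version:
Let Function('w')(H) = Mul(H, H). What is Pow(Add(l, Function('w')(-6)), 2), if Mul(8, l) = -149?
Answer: Rational(19321, 64) ≈ 301.89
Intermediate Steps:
Function('w')(H) = Pow(H, 2)
l = Rational(-149, 8) (l = Mul(Rational(1, 8), -149) = Rational(-149, 8) ≈ -18.625)
Pow(Add(l, Function('w')(-6)), 2) = Pow(Add(Rational(-149, 8), Pow(-6, 2)), 2) = Pow(Add(Rational(-149, 8), 36), 2) = Pow(Rational(139, 8), 2) = Rational(19321, 64)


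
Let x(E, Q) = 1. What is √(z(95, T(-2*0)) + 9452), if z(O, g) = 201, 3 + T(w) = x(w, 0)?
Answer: 7*√197 ≈ 98.250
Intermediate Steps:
T(w) = -2 (T(w) = -3 + 1 = -2)
√(z(95, T(-2*0)) + 9452) = √(201 + 9452) = √9653 = 7*√197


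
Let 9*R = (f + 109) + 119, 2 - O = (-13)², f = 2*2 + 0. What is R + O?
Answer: -1271/9 ≈ -141.22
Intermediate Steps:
f = 4 (f = 4 + 0 = 4)
O = -167 (O = 2 - 1*(-13)² = 2 - 1*169 = 2 - 169 = -167)
R = 232/9 (R = ((4 + 109) + 119)/9 = (113 + 119)/9 = (⅑)*232 = 232/9 ≈ 25.778)
R + O = 232/9 - 167 = -1271/9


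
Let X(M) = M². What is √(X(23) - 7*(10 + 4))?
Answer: √431 ≈ 20.761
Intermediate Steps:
√(X(23) - 7*(10 + 4)) = √(23² - 7*(10 + 4)) = √(529 - 7*14) = √(529 - 98) = √431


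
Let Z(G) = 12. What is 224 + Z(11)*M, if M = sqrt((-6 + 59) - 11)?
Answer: 224 + 12*sqrt(42) ≈ 301.77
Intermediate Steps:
M = sqrt(42) (M = sqrt(53 - 11) = sqrt(42) ≈ 6.4807)
224 + Z(11)*M = 224 + 12*sqrt(42)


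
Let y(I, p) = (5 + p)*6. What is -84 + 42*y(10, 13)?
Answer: 4452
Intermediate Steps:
y(I, p) = 30 + 6*p
-84 + 42*y(10, 13) = -84 + 42*(30 + 6*13) = -84 + 42*(30 + 78) = -84 + 42*108 = -84 + 4536 = 4452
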